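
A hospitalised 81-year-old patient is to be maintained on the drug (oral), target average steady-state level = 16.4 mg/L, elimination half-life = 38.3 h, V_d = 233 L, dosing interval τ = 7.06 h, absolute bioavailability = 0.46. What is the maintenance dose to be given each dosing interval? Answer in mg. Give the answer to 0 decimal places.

1061 mg

k = ln2 / t½ = 0.693147 / 38.3 = 0.01810 h⁻¹
CL = k × Vd = 0.01810 × 233 = 4.217 L/h
At steady state, F × (Dose/τ) = Css × CL.
Dose = Css × CL × τ / F = 16.4 × 4.217 × 7.06 / 0.46 = 1061 mg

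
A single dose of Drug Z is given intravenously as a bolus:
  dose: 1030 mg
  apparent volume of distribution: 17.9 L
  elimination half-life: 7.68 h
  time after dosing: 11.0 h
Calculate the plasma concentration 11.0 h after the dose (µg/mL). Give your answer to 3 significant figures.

C₀ = Dose / Vd = 1030 / 17.9 = 57.54 mg/L
k = ln2 / t½ = 0.693147 / 7.68 = 0.09025 h⁻¹
C = C₀ · e^(−k·t) = 57.54 × e^(−0.09025 × 11.0)
  = 57.54 × 0.3706 = 21.32 mg/L
(21.32 mg/L = 21.32 µg/mL)

21.3 µg/mL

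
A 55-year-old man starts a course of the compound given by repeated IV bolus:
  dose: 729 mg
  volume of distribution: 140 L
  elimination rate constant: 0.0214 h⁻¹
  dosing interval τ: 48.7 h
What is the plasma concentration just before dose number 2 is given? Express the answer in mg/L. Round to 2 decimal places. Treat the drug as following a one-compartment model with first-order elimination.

1.84 mg/L

C₀ per dose = Dose / Vd = 729 / 140 = 5.207 mg/L
Fraction remaining after one interval: r = e^(−kτ) = e^(−0.02140 × 48.7) = 0.3527
Before dose 2, 1 dose has been given (aged 1τ).
C_trough = C₀ × r = 5.207 × 0.3527 = 1.837 mg/L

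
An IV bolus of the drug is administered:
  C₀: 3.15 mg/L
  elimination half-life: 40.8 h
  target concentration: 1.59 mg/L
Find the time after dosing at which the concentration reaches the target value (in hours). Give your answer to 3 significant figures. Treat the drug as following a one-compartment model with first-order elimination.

k = ln2 / t½ = 0.693147 / 40.8 = 0.01699 h⁻¹
t = ln(C₀ / C) / k = ln(3.150 / 1.59) / 0.01699
  = ln(1.981) / 0.01699 = 0.6836 / 0.01699 = 40.24 h

40.2 h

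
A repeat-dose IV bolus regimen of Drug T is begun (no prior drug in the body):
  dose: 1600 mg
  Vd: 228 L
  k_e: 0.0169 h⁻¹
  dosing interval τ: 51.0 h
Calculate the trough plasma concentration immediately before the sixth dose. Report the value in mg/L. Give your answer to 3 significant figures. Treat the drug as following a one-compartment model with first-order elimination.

C₀ per dose = Dose / Vd = 1600 / 228 = 7.018 mg/L
Fraction remaining after one interval: r = e^(−kτ) = e^(−0.01690 × 51.0) = 0.4224
Before dose 6, 5 doses have been given (aged 1τ, 2τ, 3τ, 4τ, 5τ).
C_trough = C₀ × (r + r² + … + r^5) = C₀ × r(1−r^5)/(1−r)
        = 7.018 × 0.4224 × (1 − 0.01345) / (1 − 0.4224) = 5.063 mg/L

5.06 mg/L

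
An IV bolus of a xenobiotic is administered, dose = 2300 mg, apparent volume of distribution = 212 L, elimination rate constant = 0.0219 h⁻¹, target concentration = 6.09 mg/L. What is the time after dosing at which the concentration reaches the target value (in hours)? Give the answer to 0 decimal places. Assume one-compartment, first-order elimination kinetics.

C₀ = Dose / Vd = 2300 / 212 = 10.85 mg/L
t = ln(C₀ / C) / k = ln(10.85 / 6.09) / 0.02190
  = ln(1.782) / 0.02190 = 0.5777 / 0.02190 = 26.38 h

26 h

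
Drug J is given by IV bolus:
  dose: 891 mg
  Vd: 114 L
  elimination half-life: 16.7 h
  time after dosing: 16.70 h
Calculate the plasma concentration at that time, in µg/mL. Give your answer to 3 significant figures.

C₀ = Dose / Vd = 891.0 / 114 = 7.816 mg/L
k = ln2 / t½ = 0.693147 / 16.7 = 0.04151 h⁻¹
t / t½ = 16.70 / 16.7 = 1 half-lives
C = C₀ × (1/2)^1 = 7.816 × 0.5000 = 3.908 mg/L
(3.908 mg/L = 3.908 µg/mL)

3.91 µg/mL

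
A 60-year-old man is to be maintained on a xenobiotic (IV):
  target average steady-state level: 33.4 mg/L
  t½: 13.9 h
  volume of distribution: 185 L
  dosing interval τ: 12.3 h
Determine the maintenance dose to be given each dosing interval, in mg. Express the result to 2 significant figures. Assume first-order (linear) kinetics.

3800 mg

k = ln2 / t½ = 0.693147 / 13.9 = 0.04987 h⁻¹
CL = k × Vd = 0.04987 × 185 = 9.226 L/h
At steady state, Dose/τ = Css × CL.
Dose = Css × CL × τ = 33.4 × 9.226 × 12.3 = 3790 mg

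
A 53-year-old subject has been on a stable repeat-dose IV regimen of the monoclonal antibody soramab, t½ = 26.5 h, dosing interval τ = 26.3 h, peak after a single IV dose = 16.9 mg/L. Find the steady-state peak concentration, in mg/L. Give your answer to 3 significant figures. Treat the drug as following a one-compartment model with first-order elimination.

34.0 mg/L

k = ln2 / t½ = 0.693147 / 26.5 = 0.02616 h⁻¹
e^(−kτ) = e^(−0.02616 × 26.3) = 0.5026
Accumulation ratio R = 1 / (1 − e^(−kτ)) = 1 / (1 − 0.5026) = 2.010
Steady-state peak = C₀ × R = 16.9 × 2.010 = 33.97 mg/L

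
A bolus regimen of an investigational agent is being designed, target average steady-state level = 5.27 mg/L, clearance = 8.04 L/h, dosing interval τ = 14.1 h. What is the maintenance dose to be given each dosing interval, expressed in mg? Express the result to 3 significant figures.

At steady state, Dose/τ = Css × CL.
Dose = Css × CL × τ = 5.27 × 8.040 × 14.1 = 597.4 mg

597 mg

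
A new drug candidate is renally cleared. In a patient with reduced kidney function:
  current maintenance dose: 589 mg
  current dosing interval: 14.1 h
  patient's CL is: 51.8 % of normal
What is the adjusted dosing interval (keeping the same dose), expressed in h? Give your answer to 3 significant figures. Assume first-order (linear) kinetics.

27.2 h

To keep the same average steady-state level, dosing rate must scale with clearance.
CL ratio = 51.8 / 100 = 0.5180
New interval (same dose) = 14.1 / 0.5180 = 27.22 h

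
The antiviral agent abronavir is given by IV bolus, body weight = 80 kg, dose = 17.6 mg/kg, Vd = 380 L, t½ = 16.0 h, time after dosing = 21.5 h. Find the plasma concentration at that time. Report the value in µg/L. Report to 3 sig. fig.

1460 µg/L

Total dose = 17.6 × 80 = 1408 mg
C₀ = Dose / Vd = 1408 / 380 = 3.705 mg/L
k = ln2 / t½ = 0.693147 / 16.0 = 0.04332 h⁻¹
C = C₀ · e^(−k·t) = 3.705 × e^(−0.04332 × 21.5)
  = 3.705 × 0.3940 = 1.460 mg/L
Convert: 1.460 mg/L × 1000 = 1460 µg/L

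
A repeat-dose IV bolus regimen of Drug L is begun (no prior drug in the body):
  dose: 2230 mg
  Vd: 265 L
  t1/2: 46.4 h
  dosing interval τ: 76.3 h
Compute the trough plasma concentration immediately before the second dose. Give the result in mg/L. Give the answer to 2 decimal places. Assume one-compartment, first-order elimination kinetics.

C₀ per dose = Dose / Vd = 2230 / 265 = 8.415 mg/L
k = ln2 / t½ = 0.693147 / 46.4 = 0.01494 h⁻¹
Fraction remaining after one interval: r = e^(−kτ) = e^(−0.01494 × 76.3) = 0.3198
Before dose 2, 1 dose has been given (aged 1τ).
C_trough = C₀ × r = 8.415 × 0.3198 = 2.691 mg/L

2.69 mg/L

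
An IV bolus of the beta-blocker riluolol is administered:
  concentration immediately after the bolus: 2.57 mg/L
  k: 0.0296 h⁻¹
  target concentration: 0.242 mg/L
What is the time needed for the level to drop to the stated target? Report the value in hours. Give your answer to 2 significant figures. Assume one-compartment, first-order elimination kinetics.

80 h

t = ln(C₀ / C) / k = ln(2.570 / 0.242) / 0.02960
  = ln(10.62) / 0.02960 = 2.363 / 0.02960 = 79.83 h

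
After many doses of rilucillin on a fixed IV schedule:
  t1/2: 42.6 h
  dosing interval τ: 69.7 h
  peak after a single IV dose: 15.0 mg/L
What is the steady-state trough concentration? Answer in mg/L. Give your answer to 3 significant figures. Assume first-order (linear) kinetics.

k = ln2 / t½ = 0.693147 / 42.6 = 0.01627 h⁻¹
e^(−kτ) = e^(−0.01627 × 69.7) = 0.3217
Accumulation ratio R = 1 / (1 − e^(−kτ)) = 1 / (1 − 0.3217) = 1.474
Steady-state trough = C₀ × R × e^(−kτ) = 15.0 × 1.474 × 0.3217 = 7.113 mg/L

7.11 mg/L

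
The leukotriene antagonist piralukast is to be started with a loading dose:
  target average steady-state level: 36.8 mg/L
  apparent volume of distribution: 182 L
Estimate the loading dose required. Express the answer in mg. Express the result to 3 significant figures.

LD = Css × Vd = 36.8 × 182 = 6698 mg

6700 mg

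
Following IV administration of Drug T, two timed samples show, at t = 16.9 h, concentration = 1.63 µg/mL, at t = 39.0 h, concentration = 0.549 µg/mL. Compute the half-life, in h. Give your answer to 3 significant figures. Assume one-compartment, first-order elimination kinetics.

k = ln(C₁/C₂) / (t₂ − t₁) = ln(1.63/0.549) / (39.0 − 16.9)
  = 1.088 / 22.10 = 0.04923 h⁻¹
t½ = ln2 / k = 0.693147 / 0.04923 = 14.08 h

14.1 h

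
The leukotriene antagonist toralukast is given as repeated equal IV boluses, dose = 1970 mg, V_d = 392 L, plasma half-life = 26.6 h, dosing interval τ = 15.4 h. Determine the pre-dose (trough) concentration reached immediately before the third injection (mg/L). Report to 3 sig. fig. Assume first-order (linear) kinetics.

C₀ per dose = Dose / Vd = 1970 / 392 = 5.026 mg/L
k = ln2 / t½ = 0.693147 / 26.6 = 0.02606 h⁻¹
Fraction remaining after one interval: r = e^(−kτ) = e^(−0.02606 × 15.4) = 0.6694
Before dose 3, 2 doses have been given (aged 1τ, 2τ).
C_trough = C₀ × (r + r²) = 5.026 × (0.6694 + 0.4481) = 5.617 mg/L

5.62 mg/L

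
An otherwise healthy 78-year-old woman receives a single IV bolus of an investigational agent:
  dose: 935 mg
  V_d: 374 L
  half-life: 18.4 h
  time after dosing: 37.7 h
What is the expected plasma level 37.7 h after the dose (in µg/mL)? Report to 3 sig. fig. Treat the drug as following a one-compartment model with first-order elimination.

C₀ = Dose / Vd = 935.0 / 374 = 2.500 mg/L
k = ln2 / t½ = 0.693147 / 18.4 = 0.03767 h⁻¹
C = C₀ · e^(−k·t) = 2.500 × e^(−0.03767 × 37.7)
  = 2.500 × 0.2417 = 0.6043 mg/L
(0.6043 mg/L = 0.6043 µg/mL)

0.604 µg/mL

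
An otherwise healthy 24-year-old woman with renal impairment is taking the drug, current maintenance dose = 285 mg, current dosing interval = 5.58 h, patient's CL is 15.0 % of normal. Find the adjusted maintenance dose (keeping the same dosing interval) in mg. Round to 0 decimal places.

43 mg

To keep the same average steady-state level, dosing rate must scale with clearance.
CL ratio = 15.0 / 100 = 0.1500
New dose (same interval) = 285 × 0.1500 = 42.75 mg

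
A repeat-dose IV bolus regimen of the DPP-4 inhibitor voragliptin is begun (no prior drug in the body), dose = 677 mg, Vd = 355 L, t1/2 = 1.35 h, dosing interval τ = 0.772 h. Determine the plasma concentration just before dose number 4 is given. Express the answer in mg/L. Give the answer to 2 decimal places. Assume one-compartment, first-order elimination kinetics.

C₀ per dose = Dose / Vd = 677 / 355 = 1.907 mg/L
k = ln2 / t½ = 0.693147 / 1.35 = 0.5134 h⁻¹
Fraction remaining after one interval: r = e^(−kτ) = e^(−0.5134 × 0.772) = 0.6728
Before dose 4, 3 doses have been given (aged 1τ, 2τ, 3τ).
C_trough = C₀ × (r + r² + … + r^3) = C₀ × r(1−r^3)/(1−r)
        = 1.907 × 0.6728 × (1 − 0.3045) / (1 − 0.6728) = 2.727 mg/L

2.73 mg/L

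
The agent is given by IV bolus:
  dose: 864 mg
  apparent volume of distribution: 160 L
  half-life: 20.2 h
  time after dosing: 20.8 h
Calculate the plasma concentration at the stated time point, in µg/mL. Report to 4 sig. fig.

C₀ = Dose / Vd = 864.0 / 160 = 5.400 mg/L
k = ln2 / t½ = 0.693147 / 20.2 = 0.03431 h⁻¹
C = C₀ · e^(−k·t) = 5.400 × e^(−0.03431 × 20.8)
  = 5.400 × 0.4899 = 2.645 mg/L
(2.645 mg/L = 2.645 µg/mL)

2.645 µg/mL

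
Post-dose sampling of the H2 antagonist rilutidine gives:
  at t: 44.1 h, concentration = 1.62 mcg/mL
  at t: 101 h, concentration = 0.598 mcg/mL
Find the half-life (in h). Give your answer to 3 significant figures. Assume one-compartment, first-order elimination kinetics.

39.6 h

k = ln(C₁/C₂) / (t₂ − t₁) = ln(1.62/0.598) / (101 − 44.1)
  = 0.9966 / 56.90 = 0.01751 h⁻¹
t½ = ln2 / k = 0.693147 / 0.01751 = 39.59 h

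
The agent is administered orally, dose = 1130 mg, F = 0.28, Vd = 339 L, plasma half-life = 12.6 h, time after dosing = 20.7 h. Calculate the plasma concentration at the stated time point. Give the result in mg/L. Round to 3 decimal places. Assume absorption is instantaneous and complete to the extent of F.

Amount reaching circulation = F × Dose = 0.28 × 1130 = 316.4 mg
C₀ = F·Dose / Vd = 316.4 / 339 = 0.9333 mg/L
k = ln2 / t½ = 0.693147 / 12.6 = 0.05501 h⁻¹
C = C₀ · e^(−k·t) = 0.9333 × e^(−0.05501 × 20.7)
  = 0.9333 × 0.3202 = 0.2988 mg/L

0.299 mg/L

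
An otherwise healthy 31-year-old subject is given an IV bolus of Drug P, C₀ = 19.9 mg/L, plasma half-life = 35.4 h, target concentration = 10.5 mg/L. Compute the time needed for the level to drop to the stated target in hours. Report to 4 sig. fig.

k = ln2 / t½ = 0.693147 / 35.4 = 0.01958 h⁻¹
t = ln(C₀ / C) / k = ln(19.90 / 10.5) / 0.01958
  = ln(1.895) / 0.01958 = 0.6392 / 0.01958 = 32.65 h

32.65 h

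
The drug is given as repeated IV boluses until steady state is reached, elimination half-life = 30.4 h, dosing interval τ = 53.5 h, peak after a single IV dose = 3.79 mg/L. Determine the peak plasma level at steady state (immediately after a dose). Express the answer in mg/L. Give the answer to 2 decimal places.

k = ln2 / t½ = 0.693147 / 30.4 = 0.02280 h⁻¹
e^(−kτ) = e^(−0.02280 × 53.5) = 0.2953
Accumulation ratio R = 1 / (1 − e^(−kτ)) = 1 / (1 − 0.2953) = 1.419
Steady-state peak = C₀ × R = 3.79 × 1.419 = 5.378 mg/L

5.38 mg/L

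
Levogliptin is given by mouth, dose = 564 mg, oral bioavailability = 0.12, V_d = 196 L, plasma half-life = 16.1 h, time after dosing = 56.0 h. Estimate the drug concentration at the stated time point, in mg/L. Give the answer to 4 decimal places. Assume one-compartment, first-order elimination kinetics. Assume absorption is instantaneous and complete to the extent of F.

0.0310 mg/L

Amount reaching circulation = F × Dose = 0.12 × 564.0 = 67.68 mg
C₀ = F·Dose / Vd = 67.68 / 196 = 0.3453 mg/L
k = ln2 / t½ = 0.693147 / 16.1 = 0.04305 h⁻¹
C = C₀ · e^(−k·t) = 0.3453 × e^(−0.04305 × 56.0)
  = 0.3453 × 0.08974 = 0.03099 mg/L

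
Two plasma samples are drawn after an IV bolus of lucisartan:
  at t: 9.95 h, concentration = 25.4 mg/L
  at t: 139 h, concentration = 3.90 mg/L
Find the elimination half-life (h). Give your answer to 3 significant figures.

47.7 h

k = ln(C₁/C₂) / (t₂ − t₁) = ln(25.4/3.90) / (139 − 9.95)
  = 1.874 / 129.1 = 0.01452 h⁻¹
t½ = ln2 / k = 0.693147 / 0.01452 = 47.74 h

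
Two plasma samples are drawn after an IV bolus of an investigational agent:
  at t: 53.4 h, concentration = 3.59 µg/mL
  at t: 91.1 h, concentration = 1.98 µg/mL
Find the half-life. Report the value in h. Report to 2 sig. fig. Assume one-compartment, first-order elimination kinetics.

k = ln(C₁/C₂) / (t₂ − t₁) = ln(3.59/1.98) / (91.1 − 53.4)
  = 0.5951 / 37.70 = 0.01579 h⁻¹
t½ = ln2 / k = 0.693147 / 0.01579 = 43.90 h

44 h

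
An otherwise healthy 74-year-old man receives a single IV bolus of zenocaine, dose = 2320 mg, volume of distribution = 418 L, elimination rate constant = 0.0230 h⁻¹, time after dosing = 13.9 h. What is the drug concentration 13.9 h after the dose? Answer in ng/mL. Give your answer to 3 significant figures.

4030 ng/mL

C₀ = Dose / Vd = 2320 / 418 = 5.550 mg/L
C = C₀ · e^(−k·t) = 5.550 × e^(−0.02300 × 13.9)
  = 5.550 × 0.7264 = 4.032 mg/L
Convert: 4.032 mg/L × 1000 = 4032 ng/mL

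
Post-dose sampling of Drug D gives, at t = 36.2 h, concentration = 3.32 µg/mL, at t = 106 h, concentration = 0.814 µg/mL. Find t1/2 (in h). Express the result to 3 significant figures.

k = ln(C₁/C₂) / (t₂ − t₁) = ln(3.32/0.814) / (106 − 36.2)
  = 1.406 / 69.80 = 0.02014 h⁻¹
t½ = ln2 / k = 0.693147 / 0.02014 = 34.42 h

34.4 h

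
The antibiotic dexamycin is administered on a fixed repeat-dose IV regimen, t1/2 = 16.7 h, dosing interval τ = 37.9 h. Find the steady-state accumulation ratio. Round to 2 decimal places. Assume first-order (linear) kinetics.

k = ln2 / t½ = 0.693147 / 16.7 = 0.04151 h⁻¹
e^(−kτ) = e^(−0.04151 × 37.9) = 0.2074
Accumulation ratio R = 1 / (1 − e^(−kτ)) = 1 / (1 − 0.2074) = 1.262

1.26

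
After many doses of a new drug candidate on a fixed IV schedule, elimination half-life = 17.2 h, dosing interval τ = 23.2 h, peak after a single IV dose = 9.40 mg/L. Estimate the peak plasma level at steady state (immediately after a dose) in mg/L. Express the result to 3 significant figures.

k = ln2 / t½ = 0.693147 / 17.2 = 0.04030 h⁻¹
e^(−kτ) = e^(−0.04030 × 23.2) = 0.3926
Accumulation ratio R = 1 / (1 − e^(−kτ)) = 1 / (1 − 0.3926) = 1.646
Steady-state peak = C₀ × R = 9.40 × 1.646 = 15.47 mg/L

15.5 mg/L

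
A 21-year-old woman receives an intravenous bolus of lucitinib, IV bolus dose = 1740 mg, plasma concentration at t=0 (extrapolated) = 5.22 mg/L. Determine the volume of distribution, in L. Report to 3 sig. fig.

Vd = Dose / C₀ = 1740 / 5.22 = 333.3 L

333 L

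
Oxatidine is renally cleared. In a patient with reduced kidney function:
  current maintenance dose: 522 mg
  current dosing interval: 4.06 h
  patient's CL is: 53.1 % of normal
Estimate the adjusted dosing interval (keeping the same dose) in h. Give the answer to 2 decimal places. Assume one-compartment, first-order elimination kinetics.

To keep the same average steady-state level, dosing rate must scale with clearance.
CL ratio = 53.1 / 100 = 0.5310
New interval (same dose) = 4.06 / 0.5310 = 7.646 h

7.65 h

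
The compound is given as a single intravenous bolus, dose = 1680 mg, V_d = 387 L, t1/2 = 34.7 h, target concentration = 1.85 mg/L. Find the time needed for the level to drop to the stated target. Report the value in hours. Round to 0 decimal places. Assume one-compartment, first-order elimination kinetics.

43 h

C₀ = Dose / Vd = 1680 / 387 = 4.341 mg/L
k = ln2 / t½ = 0.693147 / 34.7 = 0.01998 h⁻¹
t = ln(C₀ / C) / k = ln(4.341 / 1.85) / 0.01998
  = ln(2.346) / 0.01998 = 0.8527 / 0.01998 = 42.68 h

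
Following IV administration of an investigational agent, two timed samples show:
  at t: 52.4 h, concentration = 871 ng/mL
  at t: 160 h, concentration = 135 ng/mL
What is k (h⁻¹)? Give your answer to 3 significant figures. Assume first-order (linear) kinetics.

0.0173 h⁻¹

k = ln(C₁/C₂) / (t₂ − t₁) = ln(871/135) / (160 − 52.4)
  = 1.864 / 107.6 = 0.01732 h⁻¹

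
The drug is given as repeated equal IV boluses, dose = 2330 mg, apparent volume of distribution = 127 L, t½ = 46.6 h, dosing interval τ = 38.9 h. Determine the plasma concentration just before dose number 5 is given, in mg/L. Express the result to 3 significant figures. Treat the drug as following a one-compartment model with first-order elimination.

21.1 mg/L

C₀ per dose = Dose / Vd = 2330 / 127 = 18.35 mg/L
k = ln2 / t½ = 0.693147 / 46.6 = 0.01487 h⁻¹
Fraction remaining after one interval: r = e^(−kτ) = e^(−0.01487 × 38.9) = 0.5608
Before dose 5, 4 doses have been given (aged 1τ, 2τ, 3τ, 4τ).
C_trough = C₀ × (r + r² + … + r^4) = C₀ × r(1−r^4)/(1−r)
        = 18.35 × 0.5608 × (1 − 0.09891) / (1 − 0.5608) = 21.11 mg/L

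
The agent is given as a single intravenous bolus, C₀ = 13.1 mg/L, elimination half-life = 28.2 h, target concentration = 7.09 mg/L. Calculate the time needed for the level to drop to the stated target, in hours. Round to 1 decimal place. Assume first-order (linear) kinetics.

25.0 h

k = ln2 / t½ = 0.693147 / 28.2 = 0.02458 h⁻¹
t = ln(C₀ / C) / k = ln(13.10 / 7.09) / 0.02458
  = ln(1.848) / 0.02458 = 0.6141 / 0.02458 = 24.98 h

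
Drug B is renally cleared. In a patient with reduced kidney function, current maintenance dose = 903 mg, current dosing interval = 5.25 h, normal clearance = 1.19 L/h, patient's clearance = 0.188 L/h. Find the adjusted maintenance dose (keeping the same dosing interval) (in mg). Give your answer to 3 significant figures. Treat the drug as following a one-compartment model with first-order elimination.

143 mg

To keep the same average steady-state level, dosing rate must scale with clearance.
CL ratio = 0.188 / 1.19 = 0.1580
New dose (same interval) = 903 × 0.1580 = 142.7 mg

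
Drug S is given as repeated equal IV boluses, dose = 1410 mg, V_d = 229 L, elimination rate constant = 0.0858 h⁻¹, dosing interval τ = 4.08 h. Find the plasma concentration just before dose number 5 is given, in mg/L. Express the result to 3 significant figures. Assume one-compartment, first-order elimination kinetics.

C₀ per dose = Dose / Vd = 1410 / 229 = 6.157 mg/L
Fraction remaining after one interval: r = e^(−kτ) = e^(−0.08580 × 4.08) = 0.7046
Before dose 5, 4 doses have been given (aged 1τ, 2τ, 3τ, 4τ).
C_trough = C₀ × (r + r² + … + r^4) = C₀ × r(1−r^4)/(1−r)
        = 6.157 × 0.7046 × (1 − 0.2465) / (1 − 0.7046) = 11.07 mg/L

11.1 mg/L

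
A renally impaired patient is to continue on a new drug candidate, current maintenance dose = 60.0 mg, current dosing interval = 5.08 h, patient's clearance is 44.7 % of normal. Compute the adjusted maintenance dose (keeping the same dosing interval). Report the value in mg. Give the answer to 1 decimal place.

26.8 mg

To keep the same average steady-state level, dosing rate must scale with clearance.
CL ratio = 44.7 / 100 = 0.4470
New dose (same interval) = 60.0 × 0.4470 = 26.82 mg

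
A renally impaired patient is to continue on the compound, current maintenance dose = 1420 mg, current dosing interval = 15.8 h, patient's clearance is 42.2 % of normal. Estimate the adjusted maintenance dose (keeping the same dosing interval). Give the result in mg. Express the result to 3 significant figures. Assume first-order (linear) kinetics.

To keep the same average steady-state level, dosing rate must scale with clearance.
CL ratio = 42.2 / 100 = 0.4220
New dose (same interval) = 1420 × 0.4220 = 599.2 mg

599 mg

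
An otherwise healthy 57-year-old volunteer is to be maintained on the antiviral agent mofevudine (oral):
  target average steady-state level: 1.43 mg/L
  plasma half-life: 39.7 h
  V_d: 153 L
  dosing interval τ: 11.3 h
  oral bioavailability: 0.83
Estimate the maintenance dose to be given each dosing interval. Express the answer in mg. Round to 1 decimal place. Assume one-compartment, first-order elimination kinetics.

k = ln2 / t½ = 0.693147 / 39.7 = 0.01746 h⁻¹
CL = k × Vd = 0.01746 × 153 = 2.671 L/h
At steady state, F × (Dose/τ) = Css × CL.
Dose = Css × CL × τ / F = 1.43 × 2.671 × 11.3 / 0.83 = 52.00 mg

52.0 mg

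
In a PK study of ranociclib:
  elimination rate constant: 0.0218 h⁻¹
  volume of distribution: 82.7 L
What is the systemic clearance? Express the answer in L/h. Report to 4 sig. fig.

CL = k × Vd = 0.0218 × 82.7 = 1.803 L/h

1.803 L/h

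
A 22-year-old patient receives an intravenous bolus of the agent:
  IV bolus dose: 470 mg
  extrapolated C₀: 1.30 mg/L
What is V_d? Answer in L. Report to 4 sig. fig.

361.5 L

Vd = Dose / C₀ = 470.0 / 1.30 = 361.5 L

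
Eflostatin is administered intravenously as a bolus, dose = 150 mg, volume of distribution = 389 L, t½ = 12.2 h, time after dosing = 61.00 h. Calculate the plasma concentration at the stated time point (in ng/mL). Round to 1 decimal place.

12.1 ng/mL

C₀ = Dose / Vd = 150.0 / 389 = 0.3856 mg/L
k = ln2 / t½ = 0.693147 / 12.2 = 0.05682 h⁻¹
t / t½ = 61.00 / 12.2 = 5 half-lives
C = C₀ × (1/2)^5 = 0.3856 × 0.03125 = 0.01205 mg/L
Convert: 0.01205 mg/L × 1000 = 12.05 ng/mL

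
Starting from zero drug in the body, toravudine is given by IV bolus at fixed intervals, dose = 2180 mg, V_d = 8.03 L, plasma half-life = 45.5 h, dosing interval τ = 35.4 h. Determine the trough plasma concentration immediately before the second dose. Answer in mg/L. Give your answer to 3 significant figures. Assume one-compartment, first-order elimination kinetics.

158 mg/L

C₀ per dose = Dose / Vd = 2180 / 8.03 = 271.5 mg/L
k = ln2 / t½ = 0.693147 / 45.5 = 0.01523 h⁻¹
Fraction remaining after one interval: r = e^(−kτ) = e^(−0.01523 × 35.4) = 0.5832
Before dose 2, 1 dose has been given (aged 1τ).
C_trough = C₀ × r = 271.5 × 0.5832 = 158.3 mg/L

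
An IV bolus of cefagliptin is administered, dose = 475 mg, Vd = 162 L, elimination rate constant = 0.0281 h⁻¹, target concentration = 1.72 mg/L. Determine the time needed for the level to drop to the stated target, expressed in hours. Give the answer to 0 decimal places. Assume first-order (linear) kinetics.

19 h

C₀ = Dose / Vd = 475.0 / 162 = 2.932 mg/L
t = ln(C₀ / C) / k = ln(2.932 / 1.72) / 0.02810
  = ln(1.705) / 0.02810 = 0.5336 / 0.02810 = 18.99 h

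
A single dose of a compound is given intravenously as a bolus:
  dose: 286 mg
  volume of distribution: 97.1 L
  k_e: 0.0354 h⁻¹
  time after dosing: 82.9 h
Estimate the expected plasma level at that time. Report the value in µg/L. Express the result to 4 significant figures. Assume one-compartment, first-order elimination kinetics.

156.5 µg/L

C₀ = Dose / Vd = 286.0 / 97.1 = 2.945 mg/L
C = C₀ · e^(−k·t) = 2.945 × e^(−0.03540 × 82.9)
  = 2.945 × 0.05315 = 0.1565 mg/L
Convert: 0.1565 mg/L × 1000 = 156.5 µg/L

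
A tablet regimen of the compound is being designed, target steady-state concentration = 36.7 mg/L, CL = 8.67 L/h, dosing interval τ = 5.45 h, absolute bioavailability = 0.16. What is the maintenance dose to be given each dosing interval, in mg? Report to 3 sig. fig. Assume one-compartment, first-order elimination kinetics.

At steady state, F × (Dose/τ) = Css × CL.
Dose = Css × CL × τ / F = 36.7 × 8.670 × 5.45 / 0.16 = 10840 mg

10800 mg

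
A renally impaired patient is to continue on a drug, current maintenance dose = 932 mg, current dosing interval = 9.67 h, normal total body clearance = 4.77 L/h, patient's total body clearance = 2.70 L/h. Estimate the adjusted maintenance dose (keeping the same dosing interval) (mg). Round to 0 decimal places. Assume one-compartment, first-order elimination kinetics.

To keep the same average steady-state level, dosing rate must scale with clearance.
CL ratio = 2.70 / 4.77 = 0.5660
New dose (same interval) = 932 × 0.5660 = 527.5 mg

528 mg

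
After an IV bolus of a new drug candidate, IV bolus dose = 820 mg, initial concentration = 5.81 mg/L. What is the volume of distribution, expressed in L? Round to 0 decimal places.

Vd = Dose / C₀ = 820.0 / 5.81 = 141.1 L

141 L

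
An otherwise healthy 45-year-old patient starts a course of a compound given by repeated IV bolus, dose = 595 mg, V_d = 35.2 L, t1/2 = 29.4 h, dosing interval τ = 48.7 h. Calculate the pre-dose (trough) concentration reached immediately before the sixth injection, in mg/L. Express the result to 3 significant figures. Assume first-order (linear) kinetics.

7.83 mg/L

C₀ per dose = Dose / Vd = 595 / 35.2 = 16.90 mg/L
k = ln2 / t½ = 0.693147 / 29.4 = 0.02358 h⁻¹
Fraction remaining after one interval: r = e^(−kτ) = e^(−0.02358 × 48.7) = 0.3172
Before dose 6, 5 doses have been given (aged 1τ, 2τ, 3τ, 4τ, 5τ).
C_trough = C₀ × (r + r² + … + r^5) = C₀ × r(1−r^5)/(1−r)
        = 16.90 × 0.3172 × (1 − 0.003211) / (1 − 0.3172) = 7.826 mg/L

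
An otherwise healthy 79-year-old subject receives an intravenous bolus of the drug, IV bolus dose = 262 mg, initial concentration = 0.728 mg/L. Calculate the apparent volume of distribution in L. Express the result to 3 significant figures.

360 L

Vd = Dose / C₀ = 262.0 / 0.728 = 359.9 L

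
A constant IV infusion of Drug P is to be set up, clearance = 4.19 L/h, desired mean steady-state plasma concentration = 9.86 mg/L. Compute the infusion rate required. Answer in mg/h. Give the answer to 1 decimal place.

At steady state, infusion rate R₀ = Css × CL = 9.86 × 4.190 = 41.31 mg/h

41.3 mg/h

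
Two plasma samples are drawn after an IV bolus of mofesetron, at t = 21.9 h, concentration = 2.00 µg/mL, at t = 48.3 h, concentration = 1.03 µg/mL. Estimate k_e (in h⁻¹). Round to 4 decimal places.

k = ln(C₁/C₂) / (t₂ − t₁) = ln(2.00/1.03) / (48.3 − 21.9)
  = 0.6636 / 26.40 = 0.02514 h⁻¹

0.0251 h⁻¹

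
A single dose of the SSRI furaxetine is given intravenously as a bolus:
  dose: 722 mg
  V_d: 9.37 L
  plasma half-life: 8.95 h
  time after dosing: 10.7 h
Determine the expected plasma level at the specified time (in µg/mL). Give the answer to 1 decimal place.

33.6 µg/mL

C₀ = Dose / Vd = 722.0 / 9.37 = 77.05 mg/L
k = ln2 / t½ = 0.693147 / 8.95 = 0.07745 h⁻¹
C = C₀ · e^(−k·t) = 77.05 × e^(−0.07745 × 10.7)
  = 77.05 × 0.4366 = 33.64 mg/L
(33.64 mg/L = 33.64 µg/mL)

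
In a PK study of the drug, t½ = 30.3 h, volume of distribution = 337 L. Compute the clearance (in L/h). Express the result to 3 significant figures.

k = ln2 / t½ = 0.693147 / 30.3 = 0.02288 h⁻¹
CL = k × Vd = 0.02288 × 337 = 7.711 L/h

7.71 L/h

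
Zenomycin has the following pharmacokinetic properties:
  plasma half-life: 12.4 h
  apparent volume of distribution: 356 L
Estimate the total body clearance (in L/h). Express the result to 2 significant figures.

k = ln2 / t½ = 0.693147 / 12.4 = 0.05590 h⁻¹
CL = k × Vd = 0.05590 × 356 = 19.90 L/h

20 L/h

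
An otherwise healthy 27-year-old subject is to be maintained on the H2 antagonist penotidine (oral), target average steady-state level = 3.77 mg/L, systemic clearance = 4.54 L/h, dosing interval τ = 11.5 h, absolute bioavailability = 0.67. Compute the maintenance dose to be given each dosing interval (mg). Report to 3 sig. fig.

294 mg

At steady state, F × (Dose/τ) = Css × CL.
Dose = Css × CL × τ / F = 3.77 × 4.540 × 11.5 / 0.67 = 293.8 mg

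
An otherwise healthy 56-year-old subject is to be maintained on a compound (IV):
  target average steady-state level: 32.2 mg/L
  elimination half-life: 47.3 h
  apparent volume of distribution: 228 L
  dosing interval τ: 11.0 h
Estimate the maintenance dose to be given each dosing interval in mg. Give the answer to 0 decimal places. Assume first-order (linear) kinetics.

1183 mg

k = ln2 / t½ = 0.693147 / 47.3 = 0.01465 h⁻¹
CL = k × Vd = 0.01465 × 228 = 3.340 L/h
At steady state, Dose/τ = Css × CL.
Dose = Css × CL × τ = 32.2 × 3.340 × 11.0 = 1183 mg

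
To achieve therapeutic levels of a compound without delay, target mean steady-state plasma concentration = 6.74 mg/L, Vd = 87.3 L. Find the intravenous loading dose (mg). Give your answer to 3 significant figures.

LD = Css × Vd = 6.74 × 87.3 = 588.4 mg

588 mg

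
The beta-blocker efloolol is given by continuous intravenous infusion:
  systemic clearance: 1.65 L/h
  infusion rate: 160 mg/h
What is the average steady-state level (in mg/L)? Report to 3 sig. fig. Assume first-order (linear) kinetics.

At steady state Css = R₀ / CL = 160 / 1.650 = 96.97 mg/L

97.0 mg/L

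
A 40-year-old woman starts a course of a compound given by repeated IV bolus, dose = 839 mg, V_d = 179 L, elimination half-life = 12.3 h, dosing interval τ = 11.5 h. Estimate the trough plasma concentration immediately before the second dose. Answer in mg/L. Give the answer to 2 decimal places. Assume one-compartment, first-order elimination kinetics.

2.45 mg/L

C₀ per dose = Dose / Vd = 839 / 179 = 4.687 mg/L
k = ln2 / t½ = 0.693147 / 12.3 = 0.05635 h⁻¹
Fraction remaining after one interval: r = e^(−kτ) = e^(−0.05635 × 11.5) = 0.5231
Before dose 2, 1 dose has been given (aged 1τ).
C_trough = C₀ × r = 4.687 × 0.5231 = 2.452 mg/L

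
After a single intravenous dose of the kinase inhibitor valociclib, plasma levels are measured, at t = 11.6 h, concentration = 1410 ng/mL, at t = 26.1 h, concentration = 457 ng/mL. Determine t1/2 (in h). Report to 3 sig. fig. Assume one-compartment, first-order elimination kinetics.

8.92 h

k = ln(C₁/C₂) / (t₂ − t₁) = ln(1410/457) / (26.1 − 11.6)
  = 1.127 / 14.50 = 0.07772 h⁻¹
t½ = ln2 / k = 0.693147 / 0.07772 = 8.919 h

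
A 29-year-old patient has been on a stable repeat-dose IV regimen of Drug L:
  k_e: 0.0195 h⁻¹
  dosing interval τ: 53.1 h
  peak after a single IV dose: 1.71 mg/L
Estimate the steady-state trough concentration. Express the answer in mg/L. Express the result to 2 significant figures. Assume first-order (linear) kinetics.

e^(−kτ) = e^(−0.01950 × 53.1) = 0.3551
Accumulation ratio R = 1 / (1 − e^(−kτ)) = 1 / (1 − 0.3551) = 1.551
Steady-state trough = C₀ × R × e^(−kτ) = 1.71 × 1.551 × 0.3551 = 0.9418 mg/L

0.94 mg/L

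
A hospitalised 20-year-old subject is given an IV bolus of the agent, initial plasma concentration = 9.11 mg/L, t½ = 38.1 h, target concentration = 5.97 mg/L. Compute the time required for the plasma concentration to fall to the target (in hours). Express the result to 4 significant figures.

k = ln2 / t½ = 0.693147 / 38.1 = 0.01819 h⁻¹
t = ln(C₀ / C) / k = ln(9.110 / 5.97) / 0.01819
  = ln(1.526) / 0.01819 = 0.4226 / 0.01819 = 23.23 h

23.23 h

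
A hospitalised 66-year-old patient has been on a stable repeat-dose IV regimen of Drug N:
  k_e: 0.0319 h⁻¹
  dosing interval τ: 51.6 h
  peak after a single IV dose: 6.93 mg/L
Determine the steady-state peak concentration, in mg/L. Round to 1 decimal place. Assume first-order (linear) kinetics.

e^(−kτ) = e^(−0.03190 × 51.6) = 0.1928
Accumulation ratio R = 1 / (1 − e^(−kτ)) = 1 / (1 − 0.1928) = 1.239
Steady-state peak = C₀ × R = 6.93 × 1.239 = 8.586 mg/L

8.6 mg/L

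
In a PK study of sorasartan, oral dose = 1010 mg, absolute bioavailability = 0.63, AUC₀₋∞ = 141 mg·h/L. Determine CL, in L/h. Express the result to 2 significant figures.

CL = F·Dose / AUC = 0.63 × 1010 / 141 = 4.513 L/h

4.5 L/h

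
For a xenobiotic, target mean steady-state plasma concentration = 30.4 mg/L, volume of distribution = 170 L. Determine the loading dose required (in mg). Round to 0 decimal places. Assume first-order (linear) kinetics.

5168 mg

LD = Css × Vd = 30.4 × 170 = 5168 mg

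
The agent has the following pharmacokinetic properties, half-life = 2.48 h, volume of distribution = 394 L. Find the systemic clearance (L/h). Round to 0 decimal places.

110 L/h

k = ln2 / t½ = 0.693147 / 2.48 = 0.2795 h⁻¹
CL = k × Vd = 0.2795 × 394 = 110.1 L/h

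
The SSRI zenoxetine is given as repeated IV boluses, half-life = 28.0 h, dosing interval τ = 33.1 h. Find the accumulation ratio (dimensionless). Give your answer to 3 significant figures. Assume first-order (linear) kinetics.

1.79

k = ln2 / t½ = 0.693147 / 28.0 = 0.02476 h⁻¹
e^(−kτ) = e^(−0.02476 × 33.1) = 0.4406
Accumulation ratio R = 1 / (1 − e^(−kτ)) = 1 / (1 − 0.4406) = 1.788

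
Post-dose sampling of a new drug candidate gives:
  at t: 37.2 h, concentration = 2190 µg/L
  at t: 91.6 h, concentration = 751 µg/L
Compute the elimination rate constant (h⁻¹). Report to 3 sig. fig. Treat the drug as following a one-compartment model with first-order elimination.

k = ln(C₁/C₂) / (t₂ − t₁) = ln(2190/751) / (91.6 − 37.2)
  = 1.070 / 54.40 = 0.01967 h⁻¹

0.0197 h⁻¹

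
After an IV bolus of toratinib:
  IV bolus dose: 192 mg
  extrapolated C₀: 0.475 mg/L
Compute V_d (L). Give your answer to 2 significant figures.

400 L

Vd = Dose / C₀ = 192.0 / 0.475 = 404.2 L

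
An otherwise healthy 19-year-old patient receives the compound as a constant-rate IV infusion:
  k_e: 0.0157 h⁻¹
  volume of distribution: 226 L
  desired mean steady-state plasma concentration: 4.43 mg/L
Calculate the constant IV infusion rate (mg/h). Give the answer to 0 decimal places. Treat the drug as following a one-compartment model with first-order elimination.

16 mg/h

CL = k × Vd = 0.01570 × 226 = 3.548 L/h
At steady state, infusion rate R₀ = Css × CL = 4.43 × 3.548 = 15.72 mg/h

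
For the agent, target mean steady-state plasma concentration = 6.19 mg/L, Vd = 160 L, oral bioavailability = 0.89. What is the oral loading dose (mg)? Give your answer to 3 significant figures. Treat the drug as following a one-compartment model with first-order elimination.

LD = Css × Vd / F = 6.19 × 160 / 0.89 = 1113 mg

1110 mg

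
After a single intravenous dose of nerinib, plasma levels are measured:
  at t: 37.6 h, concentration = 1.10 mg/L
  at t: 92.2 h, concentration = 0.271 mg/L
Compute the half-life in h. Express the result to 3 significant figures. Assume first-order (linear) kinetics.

k = ln(C₁/C₂) / (t₂ − t₁) = ln(1.10/0.271) / (92.2 − 37.6)
  = 1.401 / 54.60 = 0.02566 h⁻¹
t½ = ln2 / k = 0.693147 / 0.02566 = 27.01 h

27.0 h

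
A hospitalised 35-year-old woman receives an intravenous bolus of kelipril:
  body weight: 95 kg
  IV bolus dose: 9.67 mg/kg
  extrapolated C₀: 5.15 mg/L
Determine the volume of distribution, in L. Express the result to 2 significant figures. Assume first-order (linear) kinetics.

Dose = 9.67 × 95 = 918.7 mg
Vd = Dose / C₀ = 918.7 / 5.15 = 178.4 L

180 L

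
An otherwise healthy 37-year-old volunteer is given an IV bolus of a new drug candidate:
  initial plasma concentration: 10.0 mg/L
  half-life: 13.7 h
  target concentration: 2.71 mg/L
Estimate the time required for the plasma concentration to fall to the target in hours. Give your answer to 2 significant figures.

k = ln2 / t½ = 0.693147 / 13.7 = 0.05059 h⁻¹
t = ln(C₀ / C) / k = ln(10.00 / 2.71) / 0.05059
  = ln(3.690) / 0.05059 = 1.306 / 0.05059 = 25.82 h

26 h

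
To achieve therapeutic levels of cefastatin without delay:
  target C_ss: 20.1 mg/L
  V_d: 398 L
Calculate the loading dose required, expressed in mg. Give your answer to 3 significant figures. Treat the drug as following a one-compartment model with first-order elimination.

LD = Css × Vd = 20.1 × 398 = 8000 mg

8000 mg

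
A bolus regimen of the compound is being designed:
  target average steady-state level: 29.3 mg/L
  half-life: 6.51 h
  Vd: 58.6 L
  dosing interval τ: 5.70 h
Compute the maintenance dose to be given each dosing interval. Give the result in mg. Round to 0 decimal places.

1042 mg

k = ln2 / t½ = 0.693147 / 6.51 = 0.1065 h⁻¹
CL = k × Vd = 0.1065 × 58.6 = 6.241 L/h
At steady state, Dose/τ = Css × CL.
Dose = Css × CL × τ = 29.3 × 6.241 × 5.70 = 1042 mg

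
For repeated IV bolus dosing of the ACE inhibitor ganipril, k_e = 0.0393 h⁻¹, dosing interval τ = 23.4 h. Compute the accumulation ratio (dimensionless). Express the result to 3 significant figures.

1.66

e^(−kτ) = e^(−0.03930 × 23.4) = 0.3987
Accumulation ratio R = 1 / (1 − e^(−kτ)) = 1 / (1 − 0.3987) = 1.663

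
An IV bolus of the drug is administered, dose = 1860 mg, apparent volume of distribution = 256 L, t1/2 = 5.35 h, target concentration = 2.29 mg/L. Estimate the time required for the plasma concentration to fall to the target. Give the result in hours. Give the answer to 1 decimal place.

8.9 h

C₀ = Dose / Vd = 1860 / 256 = 7.266 mg/L
k = ln2 / t½ = 0.693147 / 5.35 = 0.1296 h⁻¹
t = ln(C₀ / C) / k = ln(7.266 / 2.29) / 0.1296
  = ln(3.173) / 0.1296 = 1.155 / 0.1296 = 8.912 h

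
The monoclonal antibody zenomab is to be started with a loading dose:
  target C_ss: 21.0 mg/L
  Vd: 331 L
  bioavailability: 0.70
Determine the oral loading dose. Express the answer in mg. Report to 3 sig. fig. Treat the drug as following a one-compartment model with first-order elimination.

LD = Css × Vd / F = 21.0 × 331 / 0.70 = 9930 mg

9930 mg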